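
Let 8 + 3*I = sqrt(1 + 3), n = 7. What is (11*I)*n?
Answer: -154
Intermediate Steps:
I = -2 (I = -8/3 + sqrt(1 + 3)/3 = -8/3 + sqrt(4)/3 = -8/3 + (1/3)*2 = -8/3 + 2/3 = -2)
(11*I)*n = (11*(-2))*7 = -22*7 = -154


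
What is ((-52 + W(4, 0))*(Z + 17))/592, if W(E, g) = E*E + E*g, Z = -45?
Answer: 63/37 ≈ 1.7027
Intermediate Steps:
W(E, g) = E² + E*g
((-52 + W(4, 0))*(Z + 17))/592 = ((-52 + 4*(4 + 0))*(-45 + 17))/592 = ((-52 + 4*4)*(-28))/592 = ((-52 + 16)*(-28))/592 = (-36*(-28))/592 = (1/592)*1008 = 63/37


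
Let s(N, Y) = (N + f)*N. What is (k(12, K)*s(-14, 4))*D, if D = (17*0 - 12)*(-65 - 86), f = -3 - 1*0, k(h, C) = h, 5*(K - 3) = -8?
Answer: 5175072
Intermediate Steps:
K = 7/5 (K = 3 + (1/5)*(-8) = 3 - 8/5 = 7/5 ≈ 1.4000)
f = -3 (f = -3 + 0 = -3)
D = 1812 (D = (0 - 12)*(-151) = -12*(-151) = 1812)
s(N, Y) = N*(-3 + N) (s(N, Y) = (N - 3)*N = (-3 + N)*N = N*(-3 + N))
(k(12, K)*s(-14, 4))*D = (12*(-14*(-3 - 14)))*1812 = (12*(-14*(-17)))*1812 = (12*238)*1812 = 2856*1812 = 5175072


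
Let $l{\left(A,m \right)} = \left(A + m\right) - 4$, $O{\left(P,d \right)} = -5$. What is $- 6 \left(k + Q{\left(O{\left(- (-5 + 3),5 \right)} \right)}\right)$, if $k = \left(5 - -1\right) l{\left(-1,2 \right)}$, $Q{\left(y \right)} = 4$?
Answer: $84$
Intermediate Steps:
$l{\left(A,m \right)} = -4 + A + m$
$k = -18$ ($k = \left(5 - -1\right) \left(-4 - 1 + 2\right) = \left(5 + 1\right) \left(-3\right) = 6 \left(-3\right) = -18$)
$- 6 \left(k + Q{\left(O{\left(- (-5 + 3),5 \right)} \right)}\right) = - 6 \left(-18 + 4\right) = \left(-6\right) \left(-14\right) = 84$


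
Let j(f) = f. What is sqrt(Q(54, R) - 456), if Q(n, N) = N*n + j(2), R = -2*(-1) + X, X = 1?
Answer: 2*I*sqrt(73) ≈ 17.088*I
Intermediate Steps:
R = 3 (R = -2*(-1) + 1 = 2 + 1 = 3)
Q(n, N) = 2 + N*n (Q(n, N) = N*n + 2 = 2 + N*n)
sqrt(Q(54, R) - 456) = sqrt((2 + 3*54) - 456) = sqrt((2 + 162) - 456) = sqrt(164 - 456) = sqrt(-292) = 2*I*sqrt(73)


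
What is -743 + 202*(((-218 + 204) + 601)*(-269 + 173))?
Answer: -11383847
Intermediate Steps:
-743 + 202*(((-218 + 204) + 601)*(-269 + 173)) = -743 + 202*((-14 + 601)*(-96)) = -743 + 202*(587*(-96)) = -743 + 202*(-56352) = -743 - 11383104 = -11383847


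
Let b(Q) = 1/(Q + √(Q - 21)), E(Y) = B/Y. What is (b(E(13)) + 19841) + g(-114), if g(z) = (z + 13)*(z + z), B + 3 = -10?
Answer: (42868*I + 42869*√22)/(I + √22) ≈ 42869.0 - 0.20393*I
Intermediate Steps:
B = -13 (B = -3 - 10 = -13)
g(z) = 2*z*(13 + z) (g(z) = (13 + z)*(2*z) = 2*z*(13 + z))
E(Y) = -13/Y
b(Q) = 1/(Q + √(-21 + Q))
(b(E(13)) + 19841) + g(-114) = (1/(-13/13 + √(-21 - 13/13)) + 19841) + 2*(-114)*(13 - 114) = (1/(-13*1/13 + √(-21 - 13*1/13)) + 19841) + 2*(-114)*(-101) = (1/(-1 + √(-21 - 1)) + 19841) + 23028 = (1/(-1 + √(-22)) + 19841) + 23028 = (1/(-1 + I*√22) + 19841) + 23028 = (19841 + 1/(-1 + I*√22)) + 23028 = 42869 + 1/(-1 + I*√22)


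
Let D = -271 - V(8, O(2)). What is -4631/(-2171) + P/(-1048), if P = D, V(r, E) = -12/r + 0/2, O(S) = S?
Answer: 10876745/4550416 ≈ 2.3903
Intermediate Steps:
V(r, E) = -12/r (V(r, E) = -12/r + 0*(1/2) = -12/r + 0 = -12/r)
D = -539/2 (D = -271 - (-12)/8 = -271 - 1*(-3/2) = -271 + 3/2 = -539/2 ≈ -269.50)
P = -539/2 ≈ -269.50
-4631/(-2171) + P/(-1048) = -4631/(-2171) - 539/2/(-1048) = -4631*(-1/2171) - 539/2*(-1/1048) = 4631/2171 + 539/2096 = 10876745/4550416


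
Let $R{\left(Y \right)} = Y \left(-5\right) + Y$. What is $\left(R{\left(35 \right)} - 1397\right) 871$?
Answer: $-1338727$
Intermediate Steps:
$R{\left(Y \right)} = - 4 Y$ ($R{\left(Y \right)} = - 5 Y + Y = - 4 Y$)
$\left(R{\left(35 \right)} - 1397\right) 871 = \left(\left(-4\right) 35 - 1397\right) 871 = \left(-140 - 1397\right) 871 = \left(-1537\right) 871 = -1338727$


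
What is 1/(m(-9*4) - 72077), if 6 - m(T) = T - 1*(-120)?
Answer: -1/72155 ≈ -1.3859e-5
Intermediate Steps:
m(T) = -114 - T (m(T) = 6 - (T - 1*(-120)) = 6 - (T + 120) = 6 - (120 + T) = 6 + (-120 - T) = -114 - T)
1/(m(-9*4) - 72077) = 1/((-114 - (-9)*4) - 72077) = 1/((-114 - 1*(-36)) - 72077) = 1/((-114 + 36) - 72077) = 1/(-78 - 72077) = 1/(-72155) = -1/72155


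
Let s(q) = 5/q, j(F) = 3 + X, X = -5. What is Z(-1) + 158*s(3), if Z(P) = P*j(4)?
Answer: 796/3 ≈ 265.33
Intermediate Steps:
j(F) = -2 (j(F) = 3 - 5 = -2)
Z(P) = -2*P (Z(P) = P*(-2) = -2*P)
Z(-1) + 158*s(3) = -2*(-1) + 158*(5/3) = 2 + 158*(5*(⅓)) = 2 + 158*(5/3) = 2 + 790/3 = 796/3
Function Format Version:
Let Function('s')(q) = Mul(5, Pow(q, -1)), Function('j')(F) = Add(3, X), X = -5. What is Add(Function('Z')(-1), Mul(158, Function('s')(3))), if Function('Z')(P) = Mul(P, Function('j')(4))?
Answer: Rational(796, 3) ≈ 265.33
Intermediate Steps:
Function('j')(F) = -2 (Function('j')(F) = Add(3, -5) = -2)
Function('Z')(P) = Mul(-2, P) (Function('Z')(P) = Mul(P, -2) = Mul(-2, P))
Add(Function('Z')(-1), Mul(158, Function('s')(3))) = Add(Mul(-2, -1), Mul(158, Mul(5, Pow(3, -1)))) = Add(2, Mul(158, Mul(5, Rational(1, 3)))) = Add(2, Mul(158, Rational(5, 3))) = Add(2, Rational(790, 3)) = Rational(796, 3)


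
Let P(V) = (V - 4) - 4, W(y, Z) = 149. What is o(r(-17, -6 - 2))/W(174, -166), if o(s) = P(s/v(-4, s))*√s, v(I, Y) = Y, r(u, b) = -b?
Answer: -14*√2/149 ≈ -0.13288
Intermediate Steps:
P(V) = -8 + V (P(V) = (-4 + V) - 4 = -8 + V)
o(s) = -7*√s (o(s) = (-8 + s/s)*√s = (-8 + 1)*√s = -7*√s)
o(r(-17, -6 - 2))/W(174, -166) = -7*√8/149 = -7*√8*(1/149) = -14*√2*(1/149) = -14*√2/149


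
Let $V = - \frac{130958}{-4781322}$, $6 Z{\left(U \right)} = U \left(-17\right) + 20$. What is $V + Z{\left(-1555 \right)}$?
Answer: $\frac{21081776543}{4781322} \approx 4409.2$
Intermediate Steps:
$Z{\left(U \right)} = \frac{10}{3} - \frac{17 U}{6}$ ($Z{\left(U \right)} = \frac{U \left(-17\right) + 20}{6} = \frac{- 17 U + 20}{6} = \frac{20 - 17 U}{6} = \frac{10}{3} - \frac{17 U}{6}$)
$V = \frac{65479}{2390661}$ ($V = - \frac{130958 \left(-1\right)}{4781322} = \left(-1\right) \left(- \frac{65479}{2390661}\right) = \frac{65479}{2390661} \approx 0.027389$)
$V + Z{\left(-1555 \right)} = \frac{65479}{2390661} + \left(\frac{10}{3} - - \frac{26435}{6}\right) = \frac{65479}{2390661} + \left(\frac{10}{3} + \frac{26435}{6}\right) = \frac{65479}{2390661} + \frac{26455}{6} = \frac{21081776543}{4781322}$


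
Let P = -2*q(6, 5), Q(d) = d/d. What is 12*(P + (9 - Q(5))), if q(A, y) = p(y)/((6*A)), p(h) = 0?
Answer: 96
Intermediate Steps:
Q(d) = 1
q(A, y) = 0 (q(A, y) = 0/((6*A)) = 0*(1/(6*A)) = 0)
P = 0 (P = -2*0 = 0)
12*(P + (9 - Q(5))) = 12*(0 + (9 - 1*1)) = 12*(0 + (9 - 1)) = 12*(0 + 8) = 12*8 = 96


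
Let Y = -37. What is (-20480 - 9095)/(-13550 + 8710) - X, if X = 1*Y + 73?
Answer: -28933/968 ≈ -29.889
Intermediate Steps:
X = 36 (X = 1*(-37) + 73 = -37 + 73 = 36)
(-20480 - 9095)/(-13550 + 8710) - X = (-20480 - 9095)/(-13550 + 8710) - 1*36 = -29575/(-4840) - 36 = -29575*(-1/4840) - 36 = 5915/968 - 36 = -28933/968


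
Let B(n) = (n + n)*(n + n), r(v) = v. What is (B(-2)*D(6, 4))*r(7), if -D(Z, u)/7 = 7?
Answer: -5488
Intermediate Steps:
D(Z, u) = -49 (D(Z, u) = -7*7 = -49)
B(n) = 4*n² (B(n) = (2*n)*(2*n) = 4*n²)
(B(-2)*D(6, 4))*r(7) = ((4*(-2)²)*(-49))*7 = ((4*4)*(-49))*7 = (16*(-49))*7 = -784*7 = -5488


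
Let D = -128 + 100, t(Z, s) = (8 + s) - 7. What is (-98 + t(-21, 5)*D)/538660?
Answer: -133/269330 ≈ -0.00049382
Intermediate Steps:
t(Z, s) = 1 + s
D = -28
(-98 + t(-21, 5)*D)/538660 = (-98 + (1 + 5)*(-28))/538660 = (-98 + 6*(-28))*(1/538660) = (-98 - 168)*(1/538660) = -266*1/538660 = -133/269330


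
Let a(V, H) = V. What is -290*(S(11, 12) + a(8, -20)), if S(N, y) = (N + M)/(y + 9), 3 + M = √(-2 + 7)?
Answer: -51040/21 - 290*√5/21 ≈ -2461.4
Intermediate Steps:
M = -3 + √5 (M = -3 + √(-2 + 7) = -3 + √5 ≈ -0.76393)
S(N, y) = (-3 + N + √5)/(9 + y) (S(N, y) = (N + (-3 + √5))/(y + 9) = (-3 + N + √5)/(9 + y))
-290*(S(11, 12) + a(8, -20)) = -290*((-3 + 11 + √5)/(9 + 12) + 8) = -290*((8 + √5)/21 + 8) = -290*((8/21 + √5/21) + 8) = -290*(176/21 + √5/21) = -51040/21 - 290*√5/21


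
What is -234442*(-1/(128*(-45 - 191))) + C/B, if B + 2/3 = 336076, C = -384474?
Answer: -67803272917/7614122752 ≈ -8.9049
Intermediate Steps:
B = 1008226/3 (B = -⅔ + 336076 = 1008226/3 ≈ 3.3608e+5)
-234442*(-1/(128*(-45 - 191))) + C/B = -234442*(-1/(128*(-45 - 191))) - 384474/1008226/3 = -234442/((-128*(-236))) - 384474*3/1008226 = -234442/30208 - 576711/504113 = -234442*1/30208 - 576711/504113 = -117221/15104 - 576711/504113 = -67803272917/7614122752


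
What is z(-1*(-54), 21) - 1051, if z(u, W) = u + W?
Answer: -976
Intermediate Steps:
z(u, W) = W + u
z(-1*(-54), 21) - 1051 = (21 - 1*(-54)) - 1051 = (21 + 54) - 1051 = 75 - 1051 = -976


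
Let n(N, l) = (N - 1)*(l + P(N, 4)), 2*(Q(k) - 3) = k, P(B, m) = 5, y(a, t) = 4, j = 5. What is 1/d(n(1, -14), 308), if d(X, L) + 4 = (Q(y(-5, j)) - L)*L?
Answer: -1/93328 ≈ -1.0715e-5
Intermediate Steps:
Q(k) = 3 + k/2
n(N, l) = (-1 + N)*(5 + l) (n(N, l) = (N - 1)*(l + 5) = (-1 + N)*(5 + l))
d(X, L) = -4 + L*(5 - L) (d(X, L) = -4 + ((3 + (½)*4) - L)*L = -4 + ((3 + 2) - L)*L = -4 + (5 - L)*L = -4 + L*(5 - L))
1/d(n(1, -14), 308) = 1/(-4 - 1*308² + 5*308) = 1/(-4 - 1*94864 + 1540) = 1/(-4 - 94864 + 1540) = 1/(-93328) = -1/93328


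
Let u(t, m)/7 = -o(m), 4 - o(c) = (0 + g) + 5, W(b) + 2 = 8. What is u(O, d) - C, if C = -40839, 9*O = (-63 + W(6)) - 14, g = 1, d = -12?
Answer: 40853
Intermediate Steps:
W(b) = 6 (W(b) = -2 + 8 = 6)
O = -71/9 (O = ((-63 + 6) - 14)/9 = (-57 - 14)/9 = (⅑)*(-71) = -71/9 ≈ -7.8889)
o(c) = -2 (o(c) = 4 - ((0 + 1) + 5) = 4 - (1 + 5) = 4 - 1*6 = 4 - 6 = -2)
u(t, m) = 14 (u(t, m) = 7*(-1*(-2)) = 7*2 = 14)
u(O, d) - C = 14 - 1*(-40839) = 14 + 40839 = 40853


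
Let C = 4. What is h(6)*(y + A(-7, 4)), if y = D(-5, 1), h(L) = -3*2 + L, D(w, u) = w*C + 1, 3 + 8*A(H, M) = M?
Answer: 0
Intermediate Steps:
A(H, M) = -3/8 + M/8
D(w, u) = 1 + 4*w (D(w, u) = w*4 + 1 = 4*w + 1 = 1 + 4*w)
h(L) = -6 + L
y = -19 (y = 1 + 4*(-5) = 1 - 20 = -19)
h(6)*(y + A(-7, 4)) = (-6 + 6)*(-19 + (-3/8 + (⅛)*4)) = 0*(-19 + (-3/8 + ½)) = 0*(-19 + ⅛) = 0*(-151/8) = 0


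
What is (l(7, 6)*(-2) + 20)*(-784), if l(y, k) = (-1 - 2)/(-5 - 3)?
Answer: -15092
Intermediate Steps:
l(y, k) = 3/8 (l(y, k) = -3/(-8) = -3*(-1/8) = 3/8)
(l(7, 6)*(-2) + 20)*(-784) = ((3/8)*(-2) + 20)*(-784) = (-3/4 + 20)*(-784) = (77/4)*(-784) = -15092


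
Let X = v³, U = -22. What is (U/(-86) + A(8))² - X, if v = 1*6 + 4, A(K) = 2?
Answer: -1839591/1849 ≈ -994.91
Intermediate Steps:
v = 10 (v = 6 + 4 = 10)
X = 1000 (X = 10³ = 1000)
(U/(-86) + A(8))² - X = (-22/(-86) + 2)² - 1*1000 = (-22*(-1/86) + 2)² - 1000 = (11/43 + 2)² - 1000 = (97/43)² - 1000 = 9409/1849 - 1000 = -1839591/1849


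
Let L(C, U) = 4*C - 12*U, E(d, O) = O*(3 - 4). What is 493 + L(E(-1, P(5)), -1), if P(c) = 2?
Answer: 497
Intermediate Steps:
E(d, O) = -O (E(d, O) = O*(-1) = -O)
L(C, U) = -12*U + 4*C
493 + L(E(-1, P(5)), -1) = 493 + (-12*(-1) + 4*(-1*2)) = 493 + (12 + 4*(-2)) = 493 + (12 - 8) = 493 + 4 = 497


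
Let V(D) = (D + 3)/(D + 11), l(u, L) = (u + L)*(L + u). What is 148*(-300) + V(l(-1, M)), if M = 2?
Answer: -133199/3 ≈ -44400.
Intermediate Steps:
l(u, L) = (L + u)**2 (l(u, L) = (L + u)*(L + u) = (L + u)**2)
V(D) = (3 + D)/(11 + D)
148*(-300) + V(l(-1, M)) = 148*(-300) + (3 + (2 - 1)**2)/(11 + (2 - 1)**2) = -44400 + (3 + 1**2)/(11 + 1**2) = -44400 + (3 + 1)/(11 + 1) = -44400 + 4/12 = -44400 + (1/12)*4 = -44400 + 1/3 = -133199/3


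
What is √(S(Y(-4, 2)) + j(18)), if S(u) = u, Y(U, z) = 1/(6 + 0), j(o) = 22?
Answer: √798/6 ≈ 4.7081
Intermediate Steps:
Y(U, z) = ⅙ (Y(U, z) = 1/6 = ⅙)
√(S(Y(-4, 2)) + j(18)) = √(⅙ + 22) = √(133/6) = √798/6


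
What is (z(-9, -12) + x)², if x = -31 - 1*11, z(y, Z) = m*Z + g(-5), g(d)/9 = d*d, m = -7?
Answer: 71289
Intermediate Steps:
g(d) = 9*d² (g(d) = 9*(d*d) = 9*d²)
z(y, Z) = 225 - 7*Z (z(y, Z) = -7*Z + 9*(-5)² = -7*Z + 9*25 = -7*Z + 225 = 225 - 7*Z)
x = -42 (x = -31 - 11 = -42)
(z(-9, -12) + x)² = ((225 - 7*(-12)) - 42)² = ((225 + 84) - 42)² = (309 - 42)² = 267² = 71289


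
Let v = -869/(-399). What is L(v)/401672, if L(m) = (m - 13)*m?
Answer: -1876171/31973292036 ≈ -5.8679e-5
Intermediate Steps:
v = 869/399 (v = -869*(-1/399) = 869/399 ≈ 2.1779)
L(m) = m*(-13 + m) (L(m) = (-13 + m)*m = m*(-13 + m))
L(v)/401672 = (869*(-13 + 869/399)/399)/401672 = ((869/399)*(-4318/399))*(1/401672) = -3752342/159201*1/401672 = -1876171/31973292036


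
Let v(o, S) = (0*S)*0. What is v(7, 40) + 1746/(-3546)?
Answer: -97/197 ≈ -0.49239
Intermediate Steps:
v(o, S) = 0 (v(o, S) = 0*0 = 0)
v(7, 40) + 1746/(-3546) = 0 + 1746/(-3546) = 0 + 1746*(-1/3546) = 0 - 97/197 = -97/197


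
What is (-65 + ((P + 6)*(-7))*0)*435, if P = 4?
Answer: -28275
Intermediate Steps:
(-65 + ((P + 6)*(-7))*0)*435 = (-65 + ((4 + 6)*(-7))*0)*435 = (-65 + (10*(-7))*0)*435 = (-65 - 70*0)*435 = (-65 + 0)*435 = -65*435 = -28275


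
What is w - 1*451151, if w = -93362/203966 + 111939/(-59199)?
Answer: -129702110935463/287490077 ≈ -4.5115e+5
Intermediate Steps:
w = -675206836/287490077 (w = -93362*1/203966 + 111939*(-1/59199) = -46681/101983 - 37313/19733 = -675206836/287490077 ≈ -2.3486)
w - 1*451151 = -675206836/287490077 - 1*451151 = -675206836/287490077 - 451151 = -129702110935463/287490077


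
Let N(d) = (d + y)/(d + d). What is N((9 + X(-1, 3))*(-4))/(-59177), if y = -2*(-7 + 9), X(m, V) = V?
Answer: -13/1420248 ≈ -9.1533e-6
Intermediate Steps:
y = -4 (y = -2*2 = -4)
N(d) = (-4 + d)/(2*d) (N(d) = (d - 4)/(d + d) = (-4 + d)/((2*d)) = (-4 + d)*(1/(2*d)) = (-4 + d)/(2*d))
N((9 + X(-1, 3))*(-4))/(-59177) = ((-4 + (9 + 3)*(-4))/(2*(((9 + 3)*(-4)))))/(-59177) = ((-4 + 12*(-4))/(2*((12*(-4)))))*(-1/59177) = ((½)*(-4 - 48)/(-48))*(-1/59177) = ((½)*(-1/48)*(-52))*(-1/59177) = (13/24)*(-1/59177) = -13/1420248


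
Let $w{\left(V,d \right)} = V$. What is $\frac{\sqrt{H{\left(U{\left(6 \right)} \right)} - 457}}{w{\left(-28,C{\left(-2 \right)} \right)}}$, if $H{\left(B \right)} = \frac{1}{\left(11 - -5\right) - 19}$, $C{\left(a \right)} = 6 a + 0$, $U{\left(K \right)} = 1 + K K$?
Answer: $- \frac{i \sqrt{21}}{6} \approx - 0.76376 i$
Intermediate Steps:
$U{\left(K \right)} = 1 + K^{2}$
$C{\left(a \right)} = 6 a$
$H{\left(B \right)} = - \frac{1}{3}$ ($H{\left(B \right)} = \frac{1}{\left(11 + 5\right) - 19} = \frac{1}{16 - 19} = \frac{1}{-3} = - \frac{1}{3}$)
$\frac{\sqrt{H{\left(U{\left(6 \right)} \right)} - 457}}{w{\left(-28,C{\left(-2 \right)} \right)}} = \frac{\sqrt{- \frac{1}{3} - 457}}{-28} = \sqrt{- \frac{1372}{3}} \left(- \frac{1}{28}\right) = \frac{14 i \sqrt{21}}{3} \left(- \frac{1}{28}\right) = - \frac{i \sqrt{21}}{6}$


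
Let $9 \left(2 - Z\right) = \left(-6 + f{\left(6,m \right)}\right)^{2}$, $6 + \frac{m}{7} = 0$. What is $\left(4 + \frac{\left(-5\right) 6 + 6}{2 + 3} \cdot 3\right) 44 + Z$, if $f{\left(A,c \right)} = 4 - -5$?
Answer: $- \frac{2283}{5} \approx -456.6$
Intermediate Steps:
$m = -42$ ($m = -42 + 7 \cdot 0 = -42 + 0 = -42$)
$f{\left(A,c \right)} = 9$ ($f{\left(A,c \right)} = 4 + 5 = 9$)
$Z = 1$ ($Z = 2 - \frac{\left(-6 + 9\right)^{2}}{9} = 2 - \frac{3^{2}}{9} = 2 - 1 = 1$)
$\left(4 + \frac{\left(-5\right) 6 + 6}{2 + 3} \cdot 3\right) 44 + Z = \left(4 + \frac{\left(-5\right) 6 + 6}{2 + 3} \cdot 3\right) 44 + 1 = \left(4 + \frac{-30 + 6}{5} \cdot 3\right) 44 + 1 = \left(4 + \left(-24\right) \frac{1}{5} \cdot 3\right) 44 + 1 = \left(4 - \frac{72}{5}\right) 44 + 1 = \left(- \frac{52}{5}\right) 44 + 1 = - \frac{2288}{5} + 1 = - \frac{2283}{5}$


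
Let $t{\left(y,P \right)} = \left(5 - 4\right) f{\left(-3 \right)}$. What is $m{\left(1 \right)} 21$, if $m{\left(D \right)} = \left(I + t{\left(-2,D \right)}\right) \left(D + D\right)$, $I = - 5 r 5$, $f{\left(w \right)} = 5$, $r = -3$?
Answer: $3360$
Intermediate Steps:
$I = 75$ ($I = \left(-5\right) \left(-3\right) 5 = 15 \cdot 5 = 75$)
$t{\left(y,P \right)} = 5$ ($t{\left(y,P \right)} = \left(5 - 4\right) 5 = 1 \cdot 5 = 5$)
$m{\left(D \right)} = 160 D$ ($m{\left(D \right)} = \left(75 + 5\right) \left(D + D\right) = 80 \cdot 2 D = 160 D$)
$m{\left(1 \right)} 21 = 160 \cdot 1 \cdot 21 = 160 \cdot 21 = 3360$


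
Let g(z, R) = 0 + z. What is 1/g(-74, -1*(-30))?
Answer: -1/74 ≈ -0.013514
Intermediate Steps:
g(z, R) = z
1/g(-74, -1*(-30)) = 1/(-74) = -1/74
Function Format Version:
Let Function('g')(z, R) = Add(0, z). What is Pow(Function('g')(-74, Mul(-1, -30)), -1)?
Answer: Rational(-1, 74) ≈ -0.013514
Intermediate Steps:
Function('g')(z, R) = z
Pow(Function('g')(-74, Mul(-1, -30)), -1) = Pow(-74, -1) = Rational(-1, 74)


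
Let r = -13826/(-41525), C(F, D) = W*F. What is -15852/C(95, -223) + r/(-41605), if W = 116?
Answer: -1369341125701/951933841375 ≈ -1.4385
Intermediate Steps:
C(F, D) = 116*F
r = 13826/41525 (r = -13826*(-1/41525) = 13826/41525 ≈ 0.33296)
-15852/C(95, -223) + r/(-41605) = -15852/(116*95) + (13826/41525)/(-41605) = -15852/11020 + (13826/41525)*(-1/41605) = -15852*1/11020 - 13826/1727647625 = -3963/2755 - 13826/1727647625 = -1369341125701/951933841375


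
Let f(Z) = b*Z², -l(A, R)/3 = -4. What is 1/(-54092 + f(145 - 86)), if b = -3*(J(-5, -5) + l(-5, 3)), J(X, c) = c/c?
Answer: -1/189851 ≈ -5.2673e-6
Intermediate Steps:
l(A, R) = 12 (l(A, R) = -3*(-4) = 12)
J(X, c) = 1
b = -39 (b = -3*(1 + 12) = -3*13 = -39)
f(Z) = -39*Z²
1/(-54092 + f(145 - 86)) = 1/(-54092 - 39*(145 - 86)²) = 1/(-54092 - 39*59²) = 1/(-54092 - 39*3481) = 1/(-54092 - 135759) = 1/(-189851) = -1/189851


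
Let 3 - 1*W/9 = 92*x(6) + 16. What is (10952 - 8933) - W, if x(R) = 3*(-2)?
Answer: -2832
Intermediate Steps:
x(R) = -6
W = 4851 (W = 27 - 9*(92*(-6) + 16) = 27 - 9*(-552 + 16) = 27 - 9*(-536) = 27 + 4824 = 4851)
(10952 - 8933) - W = (10952 - 8933) - 1*4851 = 2019 - 4851 = -2832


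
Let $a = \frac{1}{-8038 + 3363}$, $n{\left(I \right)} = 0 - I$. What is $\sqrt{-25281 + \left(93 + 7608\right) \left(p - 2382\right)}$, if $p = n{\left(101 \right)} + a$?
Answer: $\frac{3 i \sqrt{6435474287}}{55} \approx 4375.7 i$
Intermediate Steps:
$n{\left(I \right)} = - I$
$a = - \frac{1}{4675}$ ($a = \frac{1}{-4675} = - \frac{1}{4675} \approx -0.0002139$)
$p = - \frac{472176}{4675}$ ($p = \left(-1\right) 101 - \frac{1}{4675} = -101 - \frac{1}{4675} = - \frac{472176}{4675} \approx -101.0$)
$\sqrt{-25281 + \left(93 + 7608\right) \left(p - 2382\right)} = \sqrt{-25281 + \left(93 + 7608\right) \left(- \frac{472176}{4675} - 2382\right)} = \sqrt{-25281 + 7701 \left(- \frac{11608026}{4675}\right)} = \sqrt{-25281 - \frac{5258435778}{275}} = \sqrt{- \frac{5265388053}{275}} = \frac{3 i \sqrt{6435474287}}{55}$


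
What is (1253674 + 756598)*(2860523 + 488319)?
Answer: 6732083305024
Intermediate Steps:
(1253674 + 756598)*(2860523 + 488319) = 2010272*3348842 = 6732083305024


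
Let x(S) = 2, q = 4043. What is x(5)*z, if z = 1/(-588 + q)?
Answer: 2/3455 ≈ 0.00057887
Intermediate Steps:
z = 1/3455 (z = 1/(-588 + 4043) = 1/3455 ≈ 0.00028944)
x(5)*z = 2*(1/3455) = 2/3455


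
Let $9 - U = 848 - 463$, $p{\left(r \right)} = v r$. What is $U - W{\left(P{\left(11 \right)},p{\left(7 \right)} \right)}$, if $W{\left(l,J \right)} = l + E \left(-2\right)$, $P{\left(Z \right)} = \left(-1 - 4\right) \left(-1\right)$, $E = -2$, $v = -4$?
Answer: $-385$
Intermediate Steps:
$P{\left(Z \right)} = 5$ ($P{\left(Z \right)} = \left(-5\right) \left(-1\right) = 5$)
$p{\left(r \right)} = - 4 r$
$W{\left(l,J \right)} = 4 + l$ ($W{\left(l,J \right)} = l - -4 = l + 4 = 4 + l$)
$U = -376$ ($U = 9 - \left(848 - 463\right) = 9 - 385 = -376$)
$U - W{\left(P{\left(11 \right)},p{\left(7 \right)} \right)} = -376 - \left(4 + 5\right) = -376 - 9 = -385$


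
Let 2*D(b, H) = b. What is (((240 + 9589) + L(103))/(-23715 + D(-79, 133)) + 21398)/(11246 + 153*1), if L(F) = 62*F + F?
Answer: 1016564946/541555091 ≈ 1.8771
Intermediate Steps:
D(b, H) = b/2
L(F) = 63*F
(((240 + 9589) + L(103))/(-23715 + D(-79, 133)) + 21398)/(11246 + 153*1) = (((240 + 9589) + 63*103)/(-23715 + (½)*(-79)) + 21398)/(11246 + 153*1) = ((9829 + 6489)/(-23715 - 79/2) + 21398)/(11246 + 153) = (16318/(-47509/2) + 21398)/11399 = (16318*(-2/47509) + 21398)*(1/11399) = (-32636/47509 + 21398)*(1/11399) = (1016564946/47509)*(1/11399) = 1016564946/541555091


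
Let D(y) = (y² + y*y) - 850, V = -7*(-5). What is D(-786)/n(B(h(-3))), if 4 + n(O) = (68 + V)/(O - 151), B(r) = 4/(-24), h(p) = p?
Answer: -559955497/2123 ≈ -2.6376e+5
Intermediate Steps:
V = 35
B(r) = -⅙ (B(r) = 4*(-1/24) = -⅙)
D(y) = -850 + 2*y² (D(y) = (y² + y²) - 850 = 2*y² - 850 = -850 + 2*y²)
n(O) = -4 + 103/(-151 + O) (n(O) = -4 + (68 + 35)/(O - 151) = -4 + 103/(-151 + O))
D(-786)/n(B(h(-3))) = (-850 + 2*(-786)²)/(((707 - 4*(-⅙))/(-151 - ⅙))) = (-850 + 2*617796)/(((707 + ⅔)/(-907/6))) = (-850 + 1235592)/((-6/907*2123/3)) = 1234742/(-4246/907) = 1234742*(-907/4246) = -559955497/2123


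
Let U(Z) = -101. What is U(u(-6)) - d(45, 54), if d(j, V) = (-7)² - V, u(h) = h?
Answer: -96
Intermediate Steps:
d(j, V) = 49 - V
U(u(-6)) - d(45, 54) = -101 - (49 - 1*54) = -101 - (49 - 54) = -101 - 1*(-5) = -101 + 5 = -96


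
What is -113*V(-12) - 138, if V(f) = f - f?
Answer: -138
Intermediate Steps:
V(f) = 0
-113*V(-12) - 138 = -113*0 - 138 = 0 - 138 = -138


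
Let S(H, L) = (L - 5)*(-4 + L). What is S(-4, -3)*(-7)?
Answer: -392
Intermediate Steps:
S(H, L) = (-5 + L)*(-4 + L)
S(-4, -3)*(-7) = (20 + (-3)**2 - 9*(-3))*(-7) = (20 + 9 + 27)*(-7) = 56*(-7) = -392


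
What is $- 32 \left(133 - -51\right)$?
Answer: $-5888$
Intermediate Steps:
$- 32 \left(133 - -51\right) = - 32 \left(133 + 51\right) = \left(-32\right) 184 = -5888$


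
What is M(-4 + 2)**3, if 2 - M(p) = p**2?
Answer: -8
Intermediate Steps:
M(p) = 2 - p**2
M(-4 + 2)**3 = (2 - (-4 + 2)**2)**3 = (2 - 1*(-2)**2)**3 = (2 - 1*4)**3 = (2 - 4)**3 = (-2)**3 = -8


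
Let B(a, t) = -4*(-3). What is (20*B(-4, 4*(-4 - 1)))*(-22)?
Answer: -5280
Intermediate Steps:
B(a, t) = 12
(20*B(-4, 4*(-4 - 1)))*(-22) = (20*12)*(-22) = 240*(-22) = -5280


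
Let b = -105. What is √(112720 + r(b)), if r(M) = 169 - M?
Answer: 7*√2306 ≈ 336.15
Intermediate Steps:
√(112720 + r(b)) = √(112720 + (169 - 1*(-105))) = √(112720 + (169 + 105)) = √(112720 + 274) = √112994 = 7*√2306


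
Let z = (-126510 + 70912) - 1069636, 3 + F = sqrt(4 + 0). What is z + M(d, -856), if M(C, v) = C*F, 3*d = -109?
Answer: -3375593/3 ≈ -1.1252e+6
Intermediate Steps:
d = -109/3 (d = (1/3)*(-109) = -109/3 ≈ -36.333)
F = -1 (F = -3 + sqrt(4 + 0) = -3 + sqrt(4) = -3 + 2 = -1)
M(C, v) = -C (M(C, v) = C*(-1) = -C)
z = -1125234 (z = -55598 - 1069636 = -1125234)
z + M(d, -856) = -1125234 - 1*(-109/3) = -1125234 + 109/3 = -3375593/3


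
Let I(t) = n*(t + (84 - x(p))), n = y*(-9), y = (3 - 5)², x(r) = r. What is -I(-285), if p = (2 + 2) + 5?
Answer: -7560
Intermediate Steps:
p = 9 (p = 4 + 5 = 9)
y = 4 (y = (-2)² = 4)
n = -36 (n = 4*(-9) = -36)
I(t) = -2700 - 36*t (I(t) = -36*(t + (84 - 1*9)) = -36*(t + (84 - 9)) = -36*(t + 75) = -36*(75 + t) = -2700 - 36*t)
-I(-285) = -(-2700 - 36*(-285)) = -(-2700 + 10260) = -1*7560 = -7560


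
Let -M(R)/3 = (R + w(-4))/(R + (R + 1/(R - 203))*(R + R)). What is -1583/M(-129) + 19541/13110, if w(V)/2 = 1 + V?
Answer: -211507588052/1632195 ≈ -1.2958e+5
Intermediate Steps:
w(V) = 2 + 2*V (w(V) = 2*(1 + V) = 2 + 2*V)
M(R) = -3*(-6 + R)/(R + 2*R*(R + 1/(-203 + R))) (M(R) = -3*(R + (2 + 2*(-4)))/(R + (R + 1/(R - 203))*(R + R)) = -3*(R + (2 - 8))/(R + (R + 1/(-203 + R))*(2*R)) = -3*(R - 6)/(R + 2*R*(R + 1/(-203 + R))) = -3*(-6 + R)/(R + 2*R*(R + 1/(-203 + R))))
-1583/M(-129) + 19541/13110 = -1583*(-43*(201 - 2*(-129)² + 405*(-129))/(1218 + (-129)² - 209*(-129))) + 19541/13110 = -1583*(-43*(201 - 2*16641 - 52245)/(1218 + 16641 + 26961)) + 19541*(1/13110) = -1583/(3*(-1/129)*44820/(201 - 33282 - 52245)) + 19541/13110 = -1583/(3*(-1/129)*44820/(-85326)) + 19541/13110 = -1583/(3*(-1/129)*(-1/85326)*44820) + 19541/13110 = -1583/7470/611503 + 19541/13110 = -1583*611503/7470 + 19541/13110 = -968009249/7470 + 19541/13110 = -211507588052/1632195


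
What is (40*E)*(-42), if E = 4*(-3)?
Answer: 20160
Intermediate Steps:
E = -12
(40*E)*(-42) = (40*(-12))*(-42) = -480*(-42) = 20160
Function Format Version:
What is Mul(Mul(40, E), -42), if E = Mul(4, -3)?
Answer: 20160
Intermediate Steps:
E = -12
Mul(Mul(40, E), -42) = Mul(Mul(40, -12), -42) = Mul(-480, -42) = 20160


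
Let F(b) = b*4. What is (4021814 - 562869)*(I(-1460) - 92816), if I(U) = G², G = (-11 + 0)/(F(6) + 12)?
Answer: -416074470567175/1296 ≈ -3.2105e+11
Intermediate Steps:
F(b) = 4*b
G = -11/36 (G = (-11 + 0)/(4*6 + 12) = -11/(24 + 12) = -11/36 ≈ -0.30556)
I(U) = 121/1296 (I(U) = (-11/36)² = 121/1296)
(4021814 - 562869)*(I(-1460) - 92816) = (4021814 - 562869)*(121/1296 - 92816) = 3458945*(-120289415/1296) = -416074470567175/1296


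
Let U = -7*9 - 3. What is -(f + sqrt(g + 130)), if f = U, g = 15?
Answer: 66 - sqrt(145) ≈ 53.958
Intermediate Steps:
U = -66 (U = -63 - 3 = -66)
f = -66
-(f + sqrt(g + 130)) = -(-66 + sqrt(15 + 130)) = -(-66 + sqrt(145)) = 66 - sqrt(145)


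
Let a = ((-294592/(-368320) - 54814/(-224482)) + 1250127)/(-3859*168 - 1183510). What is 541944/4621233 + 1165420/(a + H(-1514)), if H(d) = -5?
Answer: -2124217368968557115502805136/10357439540548912952573 ≈ -2.0509e+5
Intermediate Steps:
a = -807516403385893/1183259843002010 (a = ((-294592*(-1/368320) - 54814*(-1/224482)) + 1250127)/(-648312 - 1183510) = ((4603/5755 + 27407/112241) + 1250127)/(-1831822) = (674372608/645946955 + 1250127)*(-1/1831822) = (807516403385893/645946955)*(-1/1831822) = -807516403385893/1183259843002010 ≈ -0.68245)
541944/4621233 + 1165420/(a + H(-1514)) = 541944/4621233 + 1165420/(-807516403385893/1183259843002010 - 5) = 541944*(1/4621233) + 1165420/(-6723815618395943/1183259843002010) = 180648/1540411 + 1165420*(-1183259843002010/6723815618395943) = 180648/1540411 - 1378994686231402494200/6723815618395943 = -2124217368968557115502805136/10357439540548912952573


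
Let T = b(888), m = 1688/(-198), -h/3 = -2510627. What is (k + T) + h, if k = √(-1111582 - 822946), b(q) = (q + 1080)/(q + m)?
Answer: 163946502435/21767 + 8*I*√30227 ≈ 7.5319e+6 + 1390.9*I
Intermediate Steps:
h = 7531881 (h = -3*(-2510627) = 7531881)
m = -844/99 (m = 1688*(-1/198) = -844/99 ≈ -8.5253)
b(q) = (1080 + q)/(-844/99 + q) (b(q) = (q + 1080)/(q - 844/99) = (1080 + q)/(-844/99 + q))
T = 48708/21767 (T = 99*(1080 + 888)/(-844 + 99*888) = 99*1968/(-844 + 87912) = 99*1968/87068 = 99*(1/87068)*1968 = 48708/21767 ≈ 2.2377)
k = 8*I*√30227 (k = √(-1934528) = 8*I*√30227 ≈ 1390.9*I)
(k + T) + h = (8*I*√30227 + 48708/21767) + 7531881 = (48708/21767 + 8*I*√30227) + 7531881 = 163946502435/21767 + 8*I*√30227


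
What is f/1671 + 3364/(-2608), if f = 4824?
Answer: 579979/363164 ≈ 1.5970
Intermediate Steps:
f/1671 + 3364/(-2608) = 4824/1671 + 3364/(-2608) = 4824*(1/1671) + 3364*(-1/2608) = 1608/557 - 841/652 = 579979/363164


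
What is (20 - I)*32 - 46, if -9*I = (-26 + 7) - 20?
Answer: 1366/3 ≈ 455.33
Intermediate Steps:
I = 13/3 (I = -((-26 + 7) - 20)/9 = -(-19 - 20)/9 = -⅑*(-39) = 13/3 ≈ 4.3333)
(20 - I)*32 - 46 = (20 - 1*13/3)*32 - 46 = (20 - 13/3)*32 - 46 = (47/3)*32 - 46 = 1504/3 - 46 = 1366/3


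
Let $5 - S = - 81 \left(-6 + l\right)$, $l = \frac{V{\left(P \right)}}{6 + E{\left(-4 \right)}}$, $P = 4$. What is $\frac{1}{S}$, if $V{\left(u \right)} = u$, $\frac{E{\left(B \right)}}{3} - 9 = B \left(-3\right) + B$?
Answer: $- \frac{19}{9031} \approx -0.0021039$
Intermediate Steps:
$E{\left(B \right)} = 27 - 6 B$ ($E{\left(B \right)} = 27 + 3 \left(B \left(-3\right) + B\right) = 27 + 3 \left(- 3 B + B\right) = 27 + 3 \left(- 2 B\right) = 27 - 6 B$)
$l = \frac{4}{57}$ ($l = \frac{4}{6 + \left(27 - -24\right)} = \frac{4}{6 + \left(27 + 24\right)} = \frac{4}{6 + 51} = \frac{4}{57} \approx 0.070175$)
$S = - \frac{9031}{19}$ ($S = 5 - - 81 \left(-6 + \frac{4}{57}\right) = 5 - \left(-81\right) \left(- \frac{338}{57}\right) = 5 - \frac{9126}{19} = - \frac{9031}{19} \approx -475.32$)
$\frac{1}{S} = \frac{1}{- \frac{9031}{19}} = - \frac{19}{9031}$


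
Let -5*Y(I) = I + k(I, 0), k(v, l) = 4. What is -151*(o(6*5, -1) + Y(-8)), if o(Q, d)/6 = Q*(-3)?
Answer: 407096/5 ≈ 81419.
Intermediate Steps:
o(Q, d) = -18*Q (o(Q, d) = 6*(Q*(-3)) = 6*(-3*Q) = -18*Q)
Y(I) = -⅘ - I/5 (Y(I) = -(I + 4)/5 = -(4 + I)/5 = -⅘ - I/5)
-151*(o(6*5, -1) + Y(-8)) = -151*(-108*5 + (-⅘ - ⅕*(-8))) = -151*(-18*30 + (-⅘ + 8/5)) = -151*(-540 + ⅘) = -151*(-2696/5) = 407096/5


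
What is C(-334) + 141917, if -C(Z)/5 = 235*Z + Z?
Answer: 536037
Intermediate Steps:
C(Z) = -1180*Z (C(Z) = -5*(235*Z + Z) = -1180*Z)
C(-334) + 141917 = -1180*(-334) + 141917 = 394120 + 141917 = 536037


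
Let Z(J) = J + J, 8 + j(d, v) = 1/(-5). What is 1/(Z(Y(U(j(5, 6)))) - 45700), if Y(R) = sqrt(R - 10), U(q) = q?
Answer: -57125/2610612591 - I*sqrt(455)/5221225182 ≈ -2.1882e-5 - 4.0854e-9*I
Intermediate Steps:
j(d, v) = -41/5 (j(d, v) = -8 + 1/(-5) = -8 - 1/5 = -41/5)
Y(R) = sqrt(-10 + R)
Z(J) = 2*J
1/(Z(Y(U(j(5, 6)))) - 45700) = 1/(2*sqrt(-10 - 41/5) - 45700) = 1/(2*sqrt(-91/5) - 45700) = 1/(2*(I*sqrt(455)/5) - 45700) = 1/(2*I*sqrt(455)/5 - 45700) = 1/(-45700 + 2*I*sqrt(455)/5)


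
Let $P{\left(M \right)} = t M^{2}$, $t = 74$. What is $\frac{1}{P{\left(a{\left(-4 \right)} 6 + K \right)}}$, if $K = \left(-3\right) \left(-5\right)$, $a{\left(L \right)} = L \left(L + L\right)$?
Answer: $\frac{1}{3170826} \approx 3.1538 \cdot 10^{-7}$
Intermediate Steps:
$a{\left(L \right)} = 2 L^{2}$ ($a{\left(L \right)} = L 2 L = 2 L^{2}$)
$K = 15$
$P{\left(M \right)} = 74 M^{2}$
$\frac{1}{P{\left(a{\left(-4 \right)} 6 + K \right)}} = \frac{1}{74 \left(2 \left(-4\right)^{2} \cdot 6 + 15\right)^{2}} = \frac{1}{74 \left(2 \cdot 16 \cdot 6 + 15\right)^{2}} = \frac{1}{74 \left(32 \cdot 6 + 15\right)^{2}} = \frac{1}{74 \left(192 + 15\right)^{2}} = \frac{1}{74 \cdot 207^{2}} = \frac{1}{74 \cdot 42849} = \frac{1}{3170826}$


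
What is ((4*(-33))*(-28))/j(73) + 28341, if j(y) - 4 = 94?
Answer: 198651/7 ≈ 28379.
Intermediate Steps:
j(y) = 98 (j(y) = 4 + 94 = 98)
((4*(-33))*(-28))/j(73) + 28341 = ((4*(-33))*(-28))/98 + 28341 = -132*(-28)*(1/98) + 28341 = 3696*(1/98) + 28341 = 264/7 + 28341 = 198651/7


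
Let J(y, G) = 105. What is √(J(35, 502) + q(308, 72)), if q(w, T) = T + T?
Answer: √249 ≈ 15.780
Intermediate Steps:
q(w, T) = 2*T
√(J(35, 502) + q(308, 72)) = √(105 + 2*72) = √(105 + 144) = √249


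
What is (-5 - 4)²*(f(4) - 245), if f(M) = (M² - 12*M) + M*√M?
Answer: -21789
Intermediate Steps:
f(M) = M² + M^(3/2) - 12*M (f(M) = (M² - 12*M) + M^(3/2) = M² + M^(3/2) - 12*M)
(-5 - 4)²*(f(4) - 245) = (-5 - 4)²*((4² + 4^(3/2) - 12*4) - 245) = (-9)²*((16 + 8 - 48) - 245) = 81*(-24 - 245) = 81*(-269) = -21789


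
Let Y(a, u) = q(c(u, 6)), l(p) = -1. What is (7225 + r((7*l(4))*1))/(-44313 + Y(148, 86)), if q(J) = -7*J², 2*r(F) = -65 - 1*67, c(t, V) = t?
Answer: -7159/96085 ≈ -0.074507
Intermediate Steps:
r(F) = -66 (r(F) = (-65 - 1*67)/2 = (-65 - 67)/2 = (½)*(-132) = -66)
Y(a, u) = -7*u²
(7225 + r((7*l(4))*1))/(-44313 + Y(148, 86)) = (7225 - 66)/(-44313 - 7*86²) = 7159/(-44313 - 7*7396) = 7159/(-44313 - 51772) = 7159/(-96085) = 7159*(-1/96085) = -7159/96085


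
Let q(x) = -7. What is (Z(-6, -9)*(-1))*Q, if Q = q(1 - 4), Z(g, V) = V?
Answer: -63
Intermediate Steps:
Q = -7
(Z(-6, -9)*(-1))*Q = -9*(-1)*(-7) = 9*(-7) = -63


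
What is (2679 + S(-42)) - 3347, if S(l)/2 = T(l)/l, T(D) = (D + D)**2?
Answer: -1004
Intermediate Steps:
T(D) = 4*D**2 (T(D) = (2*D)**2 = 4*D**2)
S(l) = 8*l (S(l) = 2*((4*l**2)/l) = 2*(4*l) = 8*l)
(2679 + S(-42)) - 3347 = (2679 + 8*(-42)) - 3347 = (2679 - 336) - 3347 = 2343 - 3347 = -1004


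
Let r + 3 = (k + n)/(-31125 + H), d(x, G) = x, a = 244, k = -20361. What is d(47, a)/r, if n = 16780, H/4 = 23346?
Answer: -2926173/190358 ≈ -15.372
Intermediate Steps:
H = 93384 (H = 4*23346 = 93384)
r = -190358/62259 (r = -3 + (-20361 + 16780)/(-31125 + 93384) = -3 - 3581/62259 = -190358/62259 ≈ -3.0575)
d(47, a)/r = 47/(-190358/62259) = 47*(-62259/190358) = -2926173/190358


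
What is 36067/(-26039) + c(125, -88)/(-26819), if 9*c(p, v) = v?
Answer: -669479725/483466113 ≈ -1.3848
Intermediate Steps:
c(p, v) = v/9
36067/(-26039) + c(125, -88)/(-26819) = 36067/(-26039) + ((⅑)*(-88))/(-26819) = 36067*(-1/26039) - 88/9*(-1/26819) = -36067/26039 + 88/241371 = -669479725/483466113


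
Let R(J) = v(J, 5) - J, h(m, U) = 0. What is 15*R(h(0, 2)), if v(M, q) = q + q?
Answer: 150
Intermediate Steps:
v(M, q) = 2*q
R(J) = 10 - J (R(J) = 2*5 - J = 10 - J)
15*R(h(0, 2)) = 15*(10 - 1*0) = 15*(10 + 0) = 15*10 = 150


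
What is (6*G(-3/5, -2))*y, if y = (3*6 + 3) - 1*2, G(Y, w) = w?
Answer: -228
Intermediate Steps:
y = 19 (y = (18 + 3) - 2 = 21 - 2 = 19)
(6*G(-3/5, -2))*y = (6*(-2))*19 = -12*19 = -228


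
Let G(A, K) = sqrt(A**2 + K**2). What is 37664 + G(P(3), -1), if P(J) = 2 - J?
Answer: 37664 + sqrt(2) ≈ 37665.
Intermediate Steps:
37664 + G(P(3), -1) = 37664 + sqrt((2 - 1*3)**2 + (-1)**2) = 37664 + sqrt((2 - 3)**2 + 1) = 37664 + sqrt((-1)**2 + 1) = 37664 + sqrt(1 + 1) = 37664 + sqrt(2)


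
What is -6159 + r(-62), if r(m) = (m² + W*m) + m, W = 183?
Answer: -13723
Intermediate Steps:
r(m) = m² + 184*m (r(m) = (m² + 183*m) + m = m² + 184*m)
-6159 + r(-62) = -6159 - 62*(184 - 62) = -6159 - 62*122 = -6159 - 7564 = -13723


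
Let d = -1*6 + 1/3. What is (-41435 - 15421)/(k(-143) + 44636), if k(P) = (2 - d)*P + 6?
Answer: -170568/130637 ≈ -1.3057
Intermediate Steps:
d = -17/3 (d = -6 + ⅓ = -17/3 ≈ -5.6667)
k(P) = 6 + 23*P/3 (k(P) = (2 - 1*(-17/3))*P + 6 = (2 + 17/3)*P + 6 = 23*P/3 + 6 = 6 + 23*P/3)
(-41435 - 15421)/(k(-143) + 44636) = (-41435 - 15421)/((6 + (23/3)*(-143)) + 44636) = -56856/((6 - 3289/3) + 44636) = -56856/(-3271/3 + 44636) = -56856/130637/3 = -56856*3/130637 = -170568/130637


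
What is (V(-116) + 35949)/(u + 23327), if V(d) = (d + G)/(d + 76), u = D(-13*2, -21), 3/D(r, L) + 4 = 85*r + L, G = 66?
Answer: 107131745/69514456 ≈ 1.5411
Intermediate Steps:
D(r, L) = 3/(-4 + L + 85*r) (D(r, L) = 3/(-4 + (85*r + L)) = 3/(-4 + (L + 85*r)) = 3/(-4 + L + 85*r))
u = -1/745 (u = 3/(-4 - 21 + 85*(-13*2)) = 3/(-4 - 21 + 85*(-26)) = 3/(-4 - 21 - 2210) = 3/(-2235) = 3*(-1/2235) = -1/745 ≈ -0.0013423)
V(d) = (66 + d)/(76 + d) (V(d) = (d + 66)/(d + 76) = (66 + d)/(76 + d))
(V(-116) + 35949)/(u + 23327) = ((66 - 116)/(76 - 116) + 35949)/(-1/745 + 23327) = (-50/(-40) + 35949)/(17378614/745) = (-1/40*(-50) + 35949)*(745/17378614) = (5/4 + 35949)*(745/17378614) = (143801/4)*(745/17378614) = 107131745/69514456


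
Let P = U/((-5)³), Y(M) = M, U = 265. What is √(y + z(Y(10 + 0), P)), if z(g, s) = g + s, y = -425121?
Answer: 2*I*√2656957/5 ≈ 652.01*I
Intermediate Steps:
P = -53/25 (P = 265/((-5)³) = 265/(-125) = 265*(-1/125) = -53/25 ≈ -2.1200)
√(y + z(Y(10 + 0), P)) = √(-425121 + ((10 + 0) - 53/25)) = √(-425121 + (10 - 53/25)) = √(-425121 + 197/25) = √(-10627828/25) = 2*I*√2656957/5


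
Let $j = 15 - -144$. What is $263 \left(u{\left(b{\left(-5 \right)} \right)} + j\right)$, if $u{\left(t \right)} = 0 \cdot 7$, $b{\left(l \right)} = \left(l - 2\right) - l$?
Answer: $41817$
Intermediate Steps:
$b{\left(l \right)} = -2$ ($b{\left(l \right)} = \left(l - 2\right) - l = \left(-2 + l\right) - l = -2$)
$j = 159$ ($j = 15 + 144 = 159$)
$u{\left(t \right)} = 0$
$263 \left(u{\left(b{\left(-5 \right)} \right)} + j\right) = 263 \left(0 + 159\right) = 263 \cdot 159 = 41817$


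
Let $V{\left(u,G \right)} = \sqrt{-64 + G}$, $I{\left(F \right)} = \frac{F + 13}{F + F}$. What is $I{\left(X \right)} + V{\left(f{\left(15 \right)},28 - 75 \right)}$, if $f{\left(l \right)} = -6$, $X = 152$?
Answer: $\frac{165}{304} + i \sqrt{111} \approx 0.54276 + 10.536 i$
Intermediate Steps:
$I{\left(F \right)} = \frac{13 + F}{2 F}$
$I{\left(X \right)} + V{\left(f{\left(15 \right)},28 - 75 \right)} = \frac{13 + 152}{2 \cdot 152} + \sqrt{-64 + \left(28 - 75\right)} = \frac{1}{2} \cdot \frac{1}{152} \cdot 165 + \sqrt{-64 + \left(28 - 75\right)} = \frac{165}{304} + \sqrt{-64 - 47} = \frac{165}{304} + \sqrt{-111} = \frac{165}{304} + i \sqrt{111}$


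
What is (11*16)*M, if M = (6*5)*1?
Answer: 5280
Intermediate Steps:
M = 30 (M = 30*1 = 30)
(11*16)*M = (11*16)*30 = 176*30 = 5280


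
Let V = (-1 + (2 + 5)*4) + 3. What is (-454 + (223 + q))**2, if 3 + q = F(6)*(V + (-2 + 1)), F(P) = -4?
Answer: 122500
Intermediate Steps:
V = 30 (V = (-1 + 7*4) + 3 = (-1 + 28) + 3 = 27 + 3 = 30)
q = -119 (q = -3 - 4*(30 + (-2 + 1)) = -3 - 4*(30 - 1) = -3 - 4*29 = -3 - 116 = -119)
(-454 + (223 + q))**2 = (-454 + (223 - 119))**2 = (-454 + 104)**2 = (-350)**2 = 122500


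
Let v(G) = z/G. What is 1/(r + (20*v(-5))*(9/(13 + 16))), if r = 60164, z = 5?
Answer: 29/1744576 ≈ 1.6623e-5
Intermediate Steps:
v(G) = 5/G
1/(r + (20*v(-5))*(9/(13 + 16))) = 1/(60164 + (20*(5/(-5)))*(9/(13 + 16))) = 1/(60164 + (20*(5*(-⅕)))*(9/29)) = 1/(60164 + (20*(-1))*(9*(1/29))) = 1/(60164 - 20*9/29) = 1/(60164 - 180/29) = 1/(1744576/29) = 29/1744576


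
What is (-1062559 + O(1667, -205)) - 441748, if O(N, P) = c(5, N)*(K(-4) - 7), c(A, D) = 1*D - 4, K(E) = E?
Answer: -1522600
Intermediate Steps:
c(A, D) = -4 + D (c(A, D) = D - 4 = -4 + D)
O(N, P) = 44 - 11*N (O(N, P) = (-4 + N)*(-4 - 7) = (-4 + N)*(-11) = 44 - 11*N)
(-1062559 + O(1667, -205)) - 441748 = (-1062559 + (44 - 11*1667)) - 441748 = (-1062559 + (44 - 18337)) - 441748 = (-1062559 - 18293) - 441748 = -1080852 - 441748 = -1522600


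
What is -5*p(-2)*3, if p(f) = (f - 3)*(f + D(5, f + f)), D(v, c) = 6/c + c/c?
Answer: -375/2 ≈ -187.50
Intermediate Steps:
D(v, c) = 1 + 6/c (D(v, c) = 6/c + 1 = 1 + 6/c)
p(f) = (-3 + f)*(f + (6 + 2*f)/(2*f)) (p(f) = (f - 3)*(f + (6 + (f + f))/(f + f)) = (-3 + f)*(f + (6 + 2*f)/((2*f))) = (-3 + f)*(f + (1/(2*f))*(6 + 2*f)) = (-3 + f)*(f + (6 + 2*f)/(2*f)))
-5*p(-2)*3 = -5*((-2)**2 - 9/(-2) - 2*(-2))*3 = -5*(4 - 9*(-1/2) + 4)*3 = -5*(4 + 9/2 + 4)*3 = -5*25/2*3 = -125/2*3 = -375/2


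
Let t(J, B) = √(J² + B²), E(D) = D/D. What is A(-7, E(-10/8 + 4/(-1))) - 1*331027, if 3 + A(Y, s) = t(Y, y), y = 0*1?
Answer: -331023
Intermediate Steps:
E(D) = 1
y = 0
t(J, B) = √(B² + J²)
A(Y, s) = -3 + √(Y²) (A(Y, s) = -3 + √(0² + Y²) = -3 + √(0 + Y²) = -3 + √(Y²))
A(-7, E(-10/8 + 4/(-1))) - 1*331027 = (-3 + √((-7)²)) - 1*331027 = (-3 + √49) - 331027 = (-3 + 7) - 331027 = 4 - 331027 = -331023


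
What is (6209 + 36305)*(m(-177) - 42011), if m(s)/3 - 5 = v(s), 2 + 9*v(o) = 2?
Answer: -1785417944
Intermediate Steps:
v(o) = 0 (v(o) = -2/9 + (⅑)*2 = -2/9 + 2/9 = 0)
m(s) = 15 (m(s) = 15 + 3*0 = 15 + 0 = 15)
(6209 + 36305)*(m(-177) - 42011) = (6209 + 36305)*(15 - 42011) = 42514*(-41996) = -1785417944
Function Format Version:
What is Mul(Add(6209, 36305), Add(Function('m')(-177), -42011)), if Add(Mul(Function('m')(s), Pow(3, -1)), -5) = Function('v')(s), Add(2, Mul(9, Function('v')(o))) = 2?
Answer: -1785417944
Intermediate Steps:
Function('v')(o) = 0 (Function('v')(o) = Add(Rational(-2, 9), Mul(Rational(1, 9), 2)) = Add(Rational(-2, 9), Rational(2, 9)) = 0)
Function('m')(s) = 15 (Function('m')(s) = Add(15, Mul(3, 0)) = Add(15, 0) = 15)
Mul(Add(6209, 36305), Add(Function('m')(-177), -42011)) = Mul(Add(6209, 36305), Add(15, -42011)) = Mul(42514, -41996) = -1785417944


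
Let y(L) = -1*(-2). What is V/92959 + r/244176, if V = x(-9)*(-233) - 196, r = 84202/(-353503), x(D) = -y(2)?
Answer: 11648874384421/4011968609107176 ≈ 0.0029035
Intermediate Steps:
y(L) = 2
x(D) = -2 (x(D) = -1*2 = -2)
r = -84202/353503 (r = 84202*(-1/353503) = -84202/353503 ≈ -0.23819)
V = 270 (V = -2*(-233) - 196 = 466 - 196 = 270)
V/92959 + r/244176 = 270/92959 - 84202/353503/244176 = 270*(1/92959) - 84202/353503*1/244176 = 270/92959 - 42101/43158474264 = 11648874384421/4011968609107176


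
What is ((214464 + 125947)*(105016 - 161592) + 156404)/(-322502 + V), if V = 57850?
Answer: 4814734083/66163 ≈ 72771.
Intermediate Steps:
((214464 + 125947)*(105016 - 161592) + 156404)/(-322502 + V) = ((214464 + 125947)*(105016 - 161592) + 156404)/(-322502 + 57850) = (340411*(-56576) + 156404)/(-264652) = (-19259092736 + 156404)*(-1/264652) = -19258936332*(-1/264652) = 4814734083/66163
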